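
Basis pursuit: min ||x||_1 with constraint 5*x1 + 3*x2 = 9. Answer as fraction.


Axis intercepts:
  x1 = 9/5, x2 = 0: L1 = 9/5
  x1 = 0, x2 = 3: L1 = 3
x* = (9/5, 0)
||x*||_1 = 9/5.

9/5


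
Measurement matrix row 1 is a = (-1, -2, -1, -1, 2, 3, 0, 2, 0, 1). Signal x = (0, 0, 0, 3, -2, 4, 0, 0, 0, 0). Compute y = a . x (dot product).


Non-zero terms: ['-1*3', '2*-2', '3*4']
Products: [-3, -4, 12]
y = sum = 5.

5


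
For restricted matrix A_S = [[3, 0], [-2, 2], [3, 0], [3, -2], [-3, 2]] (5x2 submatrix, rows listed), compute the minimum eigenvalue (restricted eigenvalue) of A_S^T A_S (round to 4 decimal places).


A_S^T A_S = [[40, -16], [-16, 12]].
trace = 52.
det = 224.
disc = trace^2 - 4*det = 2704 - 4*224 = 1808.
sqrt(1808) ≈ 42.520583.
lam_min = (52 - sqrt(1808))/2 ≈ (52 - 42.520583)/2 = 4.7397085 ≈ 4.7397.

4.7397


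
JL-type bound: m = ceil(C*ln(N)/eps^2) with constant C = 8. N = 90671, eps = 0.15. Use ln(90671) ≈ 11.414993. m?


ln(90671) ≈ 11.414993.
eps^2 = 0.15^2 = 0.0225.
C*ln(N)/eps^2 ≈ 8*11.414993/0.0225 ≈ 4058.6642.
m = ceil(4058.6642) = 4059.

4059


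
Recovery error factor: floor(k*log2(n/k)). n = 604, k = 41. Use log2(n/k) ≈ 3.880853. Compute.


log2(n/k) = log2(604/41) ≈ 3.880853.
k*log2(n/k) ≈ 41*3.880853 = 159.114973.
floor(159.114973) = 159.

159


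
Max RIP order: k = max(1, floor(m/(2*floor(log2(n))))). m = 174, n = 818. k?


floor(log2(818)) = 9.
2*9 = 18.
m/(2*floor(log2(n))) = 174/18 ≈ 9.6667.
floor = 9.
k = max(1, 9) = 9.

9


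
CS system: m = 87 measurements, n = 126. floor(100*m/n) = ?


100*m/n = 100*87/126 ≈ 69.0476.
floor = 69.

69


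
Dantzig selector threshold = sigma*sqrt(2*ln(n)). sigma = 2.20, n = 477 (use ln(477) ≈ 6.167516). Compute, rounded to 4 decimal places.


ln(477) ≈ 6.167516.
2*ln(n) ≈ 12.335032.
sqrt(2*ln(n)) ≈ sqrt(12.335032) ≈ 3.512126.
threshold ≈ 2.20*3.512126 = 7.7266772 ≈ 7.7267.

7.7267


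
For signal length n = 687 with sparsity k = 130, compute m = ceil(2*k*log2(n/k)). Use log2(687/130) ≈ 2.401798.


log2(n/k) = log2(687/130) ≈ 2.401798.
2*k*log2(n/k) ≈ 2*130*2.401798 = 624.46748.
m = ceil(624.46748) = 625.

625


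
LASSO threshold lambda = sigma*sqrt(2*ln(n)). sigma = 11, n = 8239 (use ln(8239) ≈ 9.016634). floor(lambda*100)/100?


ln(8239) ≈ 9.016634.
2*ln(n) ≈ 18.033268.
sqrt(2*ln(n)) ≈ sqrt(18.033268) ≈ 4.24656.
lambda ≈ 11*4.24656 = 46.71216.
floor(lambda*100)/100 = 46.71.

46.71


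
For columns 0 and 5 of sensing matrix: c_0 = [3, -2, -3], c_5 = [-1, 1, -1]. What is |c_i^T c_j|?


Inner product: 3*-1 + -2*1 + -3*-1
Products: [-3, -2, 3]
Sum = -2.
|dot| = 2.

2


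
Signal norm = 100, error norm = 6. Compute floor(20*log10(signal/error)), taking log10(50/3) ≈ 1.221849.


||x||/||e|| = 100/6 = 50/3.
log10(50/3) ≈ 1.221849.
20*log10(||x||/||e||) ≈ 20*1.221849 = 24.43698.
floor(24.43698) = 24.

24


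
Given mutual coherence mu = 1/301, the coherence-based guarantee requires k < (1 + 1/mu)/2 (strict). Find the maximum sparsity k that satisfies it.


1/mu = 301.
1 + 1/mu = 302.
(1 + 1/mu)/2 = 151 is an integer and the inequality is strict, so k_max = 151 - 1 = 150.

150


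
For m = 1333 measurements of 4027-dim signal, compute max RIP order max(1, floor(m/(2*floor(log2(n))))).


floor(log2(4027)) = 11.
2*11 = 22.
m/(2*floor(log2(n))) = 1333/22 ≈ 60.5909.
floor = 60.
k = max(1, 60) = 60.

60


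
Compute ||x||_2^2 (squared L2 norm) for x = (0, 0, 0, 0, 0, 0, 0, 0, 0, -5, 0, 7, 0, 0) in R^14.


Non-zero entries: [(9, -5), (11, 7)]
Squares: [25, 49]
||x||_2^2 = sum = 74.

74


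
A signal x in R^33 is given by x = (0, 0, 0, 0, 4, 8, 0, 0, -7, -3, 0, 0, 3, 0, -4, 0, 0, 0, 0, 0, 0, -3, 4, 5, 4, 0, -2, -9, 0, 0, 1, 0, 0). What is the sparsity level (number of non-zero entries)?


Non-zero positions: [4, 5, 8, 9, 12, 14, 21, 22, 23, 24, 26, 27, 30].
Sparsity = 13.

13


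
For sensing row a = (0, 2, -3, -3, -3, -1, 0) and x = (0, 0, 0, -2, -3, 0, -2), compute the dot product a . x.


Non-zero terms: ['-3*-2', '-3*-3', '0*-2']
Products: [6, 9, 0]
y = sum = 15.

15


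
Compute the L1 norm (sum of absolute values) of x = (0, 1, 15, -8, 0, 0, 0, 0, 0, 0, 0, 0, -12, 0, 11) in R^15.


Non-zero entries: [(1, 1), (2, 15), (3, -8), (12, -12), (14, 11)]
Absolute values: [1, 15, 8, 12, 11]
||x||_1 = sum = 47.

47


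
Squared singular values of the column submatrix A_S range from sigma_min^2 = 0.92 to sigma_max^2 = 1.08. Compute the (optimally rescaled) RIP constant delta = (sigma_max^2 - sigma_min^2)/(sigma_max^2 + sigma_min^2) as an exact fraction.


lambda_max - lambda_min = 1.08 - 0.92 = 0.16.
lambda_max + lambda_min = 1.08 + 0.92 = 2.00.
delta = 0.16/2.00 = 16/200 = 2/25.

2/25


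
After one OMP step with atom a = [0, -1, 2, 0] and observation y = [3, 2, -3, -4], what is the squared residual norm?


a^T a = 5.
a^T y = -8.
coeff = -8/5 = -8/5.
||r||^2 = 126/5.

126/5


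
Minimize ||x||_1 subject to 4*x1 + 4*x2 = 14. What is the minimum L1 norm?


Axis intercepts:
  x1 = 7/2, x2 = 0: L1 = 7/2
  x1 = 0, x2 = 7/2: L1 = 7/2
x* = (7/2, 0)
||x*||_1 = 7/2.

7/2


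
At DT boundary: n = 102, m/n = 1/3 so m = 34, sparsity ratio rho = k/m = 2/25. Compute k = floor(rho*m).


m = 1/3*102 = 34.
rho = 2/25.
rho*m = 2/25*34 = 2.72.
k = floor(2.72) = 2.

2


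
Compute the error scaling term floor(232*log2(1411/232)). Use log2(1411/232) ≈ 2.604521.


log2(n/k) = log2(1411/232) ≈ 2.604521.
k*log2(n/k) ≈ 232*2.604521 = 604.248872.
floor(604.248872) = 604.

604


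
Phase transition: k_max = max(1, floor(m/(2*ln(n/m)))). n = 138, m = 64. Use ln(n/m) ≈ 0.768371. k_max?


n/m = 138/64 = 69/32.
ln(n/m) ≈ 0.768371.
2*ln(n/m) ≈ 1.536742.
m/(2*ln(n/m)) ≈ 64/1.536742 ≈ 41.6465.
floor = 41.
k_max = max(1, 41) = 41.

41


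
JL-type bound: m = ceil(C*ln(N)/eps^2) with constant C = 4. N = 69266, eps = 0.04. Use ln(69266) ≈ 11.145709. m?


ln(69266) ≈ 11.145709.
eps^2 = 0.04^2 = 0.0016.
C*ln(N)/eps^2 ≈ 4*11.145709/0.0016 ≈ 27864.2725.
m = ceil(27864.2725) = 27865.

27865


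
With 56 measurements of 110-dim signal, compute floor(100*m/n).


100*m/n = 100*56/110 ≈ 50.9091.
floor = 50.

50


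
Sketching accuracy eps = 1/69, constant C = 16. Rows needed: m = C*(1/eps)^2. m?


1/eps = 69.
(1/eps)^2 = 4761.
m = 16*4761 = 76176.

76176


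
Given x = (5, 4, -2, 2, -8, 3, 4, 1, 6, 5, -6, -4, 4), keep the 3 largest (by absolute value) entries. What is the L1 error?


Sorted |x_i| descending: [8, 6, 6, 5, 5, 4, 4, 4, 4, 3, 2, 2, 1]
Keep top 3: [8, 6, 6]
Tail entries: [5, 5, 4, 4, 4, 4, 3, 2, 2, 1]
L1 error = sum of tail = 34.

34


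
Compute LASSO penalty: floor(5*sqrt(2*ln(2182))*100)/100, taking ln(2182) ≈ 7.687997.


ln(2182) ≈ 7.687997.
2*ln(n) ≈ 15.375994.
sqrt(2*ln(n)) ≈ sqrt(15.375994) ≈ 3.921224.
lambda ≈ 5*3.921224 = 19.60612.
floor(lambda*100)/100 = 19.60.

19.60


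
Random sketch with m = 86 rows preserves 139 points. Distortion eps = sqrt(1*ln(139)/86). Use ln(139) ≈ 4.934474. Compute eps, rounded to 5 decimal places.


ln(139) ≈ 4.934474.
1*ln(N)/m ≈ 1*4.934474/86 ≈ 0.0573776.
eps = sqrt(0.0573776) ≈ 0.2395362 ≈ 0.23954.

0.23954


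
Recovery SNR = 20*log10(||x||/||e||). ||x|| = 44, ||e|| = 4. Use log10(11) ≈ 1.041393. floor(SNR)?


||x||/||e|| = 44/4 = 11.
log10(11) ≈ 1.041393.
20*log10(||x||/||e||) ≈ 20*1.041393 = 20.82786.
floor(20.82786) = 20.

20


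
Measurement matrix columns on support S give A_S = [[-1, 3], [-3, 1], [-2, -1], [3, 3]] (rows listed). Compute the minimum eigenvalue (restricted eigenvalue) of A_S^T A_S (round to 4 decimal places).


A_S^T A_S = [[23, 5], [5, 20]].
trace = 43.
det = 435.
disc = trace^2 - 4*det = 1849 - 4*435 = 109.
sqrt(109) ≈ 10.440307.
lam_min = (43 - sqrt(109))/2 ≈ (43 - 10.440307)/2 = 16.2798465 ≈ 16.2798.

16.2798


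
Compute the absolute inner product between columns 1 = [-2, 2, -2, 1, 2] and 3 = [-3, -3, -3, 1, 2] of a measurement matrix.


Inner product: -2*-3 + 2*-3 + -2*-3 + 1*1 + 2*2
Products: [6, -6, 6, 1, 4]
Sum = 11.
|dot| = 11.

11


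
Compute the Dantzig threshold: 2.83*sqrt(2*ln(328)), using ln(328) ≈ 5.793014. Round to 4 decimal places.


ln(328) ≈ 5.793014.
2*ln(n) ≈ 11.586028.
sqrt(2*ln(n)) ≈ sqrt(11.586028) ≈ 3.403825.
threshold ≈ 2.83*3.403825 = 9.63282475 ≈ 9.6328.

9.6328


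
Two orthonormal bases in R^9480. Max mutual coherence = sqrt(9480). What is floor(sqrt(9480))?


97^2 = 9409 <= 9480 < 9604 = 98^2, so 97 <= sqrt(9480) < 98.
floor(sqrt(9480)) = 97.

97


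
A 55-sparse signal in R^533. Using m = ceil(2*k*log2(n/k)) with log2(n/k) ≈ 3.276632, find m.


log2(n/k) = log2(533/55) ≈ 3.276632.
2*k*log2(n/k) ≈ 2*55*3.276632 = 360.42952.
m = ceil(360.42952) = 361.

361


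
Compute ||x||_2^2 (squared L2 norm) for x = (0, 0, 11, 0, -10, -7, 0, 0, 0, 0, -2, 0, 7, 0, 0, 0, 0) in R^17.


Non-zero entries: [(2, 11), (4, -10), (5, -7), (10, -2), (12, 7)]
Squares: [121, 100, 49, 4, 49]
||x||_2^2 = sum = 323.

323


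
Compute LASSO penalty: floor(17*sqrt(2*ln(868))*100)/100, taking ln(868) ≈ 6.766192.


ln(868) ≈ 6.766192.
2*ln(n) ≈ 13.532384.
sqrt(2*ln(n)) ≈ sqrt(13.532384) ≈ 3.678639.
lambda ≈ 17*3.678639 = 62.536863.
floor(lambda*100)/100 = 62.53.

62.53


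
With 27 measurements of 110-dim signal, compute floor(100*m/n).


100*m/n = 100*27/110 ≈ 24.5455.
floor = 24.

24


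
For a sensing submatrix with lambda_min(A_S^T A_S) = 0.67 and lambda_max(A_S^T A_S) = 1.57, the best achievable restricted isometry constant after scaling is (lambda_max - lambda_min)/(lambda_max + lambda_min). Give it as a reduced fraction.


lambda_max - lambda_min = 1.57 - 0.67 = 0.90.
lambda_max + lambda_min = 1.57 + 0.67 = 2.24.
delta = 0.90/2.24 = 90/224 = 45/112.

45/112


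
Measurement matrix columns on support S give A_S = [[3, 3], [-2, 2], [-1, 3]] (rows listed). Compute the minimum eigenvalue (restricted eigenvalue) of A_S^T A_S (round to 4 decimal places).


A_S^T A_S = [[14, 2], [2, 22]].
trace = 36.
det = 304.
disc = trace^2 - 4*det = 1296 - 4*304 = 80.
sqrt(80) ≈ 8.944272.
lam_min = (36 - sqrt(80))/2 ≈ (36 - 8.944272)/2 = 13.527864 ≈ 13.5279.

13.5279


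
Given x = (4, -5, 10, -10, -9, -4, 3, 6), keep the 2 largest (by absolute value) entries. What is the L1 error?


Sorted |x_i| descending: [10, 10, 9, 6, 5, 4, 4, 3]
Keep top 2: [10, 10]
Tail entries: [9, 6, 5, 4, 4, 3]
L1 error = sum of tail = 31.

31


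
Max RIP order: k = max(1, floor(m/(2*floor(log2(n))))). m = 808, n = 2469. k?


floor(log2(2469)) = 11.
2*11 = 22.
m/(2*floor(log2(n))) = 808/22 ≈ 36.7273.
floor = 36.
k = max(1, 36) = 36.

36


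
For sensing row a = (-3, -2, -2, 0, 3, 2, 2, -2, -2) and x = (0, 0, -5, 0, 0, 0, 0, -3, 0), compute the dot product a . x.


Non-zero terms: ['-2*-5', '-2*-3']
Products: [10, 6]
y = sum = 16.

16


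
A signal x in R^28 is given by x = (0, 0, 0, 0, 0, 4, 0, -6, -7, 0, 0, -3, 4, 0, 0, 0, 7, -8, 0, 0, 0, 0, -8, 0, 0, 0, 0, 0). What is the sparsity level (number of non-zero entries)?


Non-zero positions: [5, 7, 8, 11, 12, 16, 17, 22].
Sparsity = 8.

8


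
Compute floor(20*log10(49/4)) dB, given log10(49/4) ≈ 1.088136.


||x||/||e|| = 49/4.
log10(49/4) ≈ 1.088136.
20*log10(||x||/||e||) ≈ 20*1.088136 = 21.76272.
floor(21.76272) = 21.

21


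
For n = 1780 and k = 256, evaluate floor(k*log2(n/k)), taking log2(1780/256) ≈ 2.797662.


log2(n/k) = log2(1780/256) ≈ 2.797662.
k*log2(n/k) ≈ 256*2.797662 = 716.201472.
floor(716.201472) = 716.

716


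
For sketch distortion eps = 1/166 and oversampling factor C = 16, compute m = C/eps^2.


1/eps = 166.
(1/eps)^2 = 27556.
m = 16*27556 = 440896.

440896


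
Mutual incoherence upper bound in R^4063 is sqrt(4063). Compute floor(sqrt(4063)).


63^2 = 3969 <= 4063 < 4096 = 64^2, so 63 <= sqrt(4063) < 64.
floor(sqrt(4063)) = 63.

63


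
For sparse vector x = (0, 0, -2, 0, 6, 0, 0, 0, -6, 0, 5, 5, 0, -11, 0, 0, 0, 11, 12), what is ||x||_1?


Non-zero entries: [(2, -2), (4, 6), (8, -6), (10, 5), (11, 5), (13, -11), (17, 11), (18, 12)]
Absolute values: [2, 6, 6, 5, 5, 11, 11, 12]
||x||_1 = sum = 58.

58


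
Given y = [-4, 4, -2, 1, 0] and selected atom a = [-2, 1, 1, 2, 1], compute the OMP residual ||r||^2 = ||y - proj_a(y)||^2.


a^T a = 11.
a^T y = 12.
coeff = 12/11 = 12/11.
||r||^2 = 263/11.

263/11


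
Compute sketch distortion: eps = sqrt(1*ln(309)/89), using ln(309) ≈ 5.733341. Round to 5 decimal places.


ln(309) ≈ 5.733341.
1*ln(N)/m ≈ 1*5.733341/89 ≈ 0.06441956.
eps = sqrt(0.06441956) ≈ 0.2538101 ≈ 0.25381.

0.25381


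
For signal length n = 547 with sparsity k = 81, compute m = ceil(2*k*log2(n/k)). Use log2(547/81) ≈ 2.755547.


log2(n/k) = log2(547/81) ≈ 2.755547.
2*k*log2(n/k) ≈ 2*81*2.755547 = 446.398614.
m = ceil(446.398614) = 447.

447


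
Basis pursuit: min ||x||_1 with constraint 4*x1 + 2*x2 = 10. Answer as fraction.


Axis intercepts:
  x1 = 5/2, x2 = 0: L1 = 5/2
  x1 = 0, x2 = 5: L1 = 5
x* = (5/2, 0)
||x*||_1 = 5/2.

5/2


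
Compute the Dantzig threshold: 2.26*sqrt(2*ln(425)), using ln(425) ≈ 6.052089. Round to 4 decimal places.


ln(425) ≈ 6.052089.
2*ln(n) ≈ 12.104178.
sqrt(2*ln(n)) ≈ sqrt(12.104178) ≈ 3.479106.
threshold ≈ 2.26*3.479106 = 7.86277956 ≈ 7.8628.

7.8628


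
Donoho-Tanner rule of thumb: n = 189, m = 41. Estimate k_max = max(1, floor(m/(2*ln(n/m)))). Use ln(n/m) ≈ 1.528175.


n/m = 189/41.
ln(n/m) ≈ 1.528175.
2*ln(n/m) ≈ 3.05635.
m/(2*ln(n/m)) ≈ 41/3.05635 ≈ 13.4147.
floor = 13.
k_max = max(1, 13) = 13.

13


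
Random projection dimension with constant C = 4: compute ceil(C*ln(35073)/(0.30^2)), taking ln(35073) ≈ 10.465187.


ln(35073) ≈ 10.465187.
eps^2 = 0.30^2 = 0.09.
C*ln(N)/eps^2 ≈ 4*10.465187/0.09 ≈ 465.1194.
m = ceil(465.1194) = 466.

466


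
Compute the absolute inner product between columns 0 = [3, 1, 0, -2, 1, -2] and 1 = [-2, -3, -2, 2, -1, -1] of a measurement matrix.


Inner product: 3*-2 + 1*-3 + 0*-2 + -2*2 + 1*-1 + -2*-1
Products: [-6, -3, 0, -4, -1, 2]
Sum = -12.
|dot| = 12.

12


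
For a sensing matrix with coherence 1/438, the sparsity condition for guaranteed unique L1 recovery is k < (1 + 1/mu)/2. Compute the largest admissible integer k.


1/mu = 438.
1 + 1/mu = 439.
(1 + 1/mu)/2 = 219.5 is not an integer, so k_max = floor(219.5) = 219.

219


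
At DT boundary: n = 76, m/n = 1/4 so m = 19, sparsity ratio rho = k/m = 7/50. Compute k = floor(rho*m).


m = 1/4*76 = 19.
rho = 7/50.
rho*m = 7/50*19 = 2.66.
k = floor(2.66) = 2.

2


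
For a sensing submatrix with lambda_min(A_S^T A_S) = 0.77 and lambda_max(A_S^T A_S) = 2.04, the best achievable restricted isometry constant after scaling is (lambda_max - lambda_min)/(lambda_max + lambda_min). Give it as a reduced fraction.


lambda_max - lambda_min = 2.04 - 0.77 = 1.27.
lambda_max + lambda_min = 2.04 + 0.77 = 2.81.
delta = 1.27/2.81 = 127/281.

127/281


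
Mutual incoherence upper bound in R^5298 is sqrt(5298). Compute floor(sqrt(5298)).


72^2 = 5184 <= 5298 < 5329 = 73^2, so 72 <= sqrt(5298) < 73.
floor(sqrt(5298)) = 72.

72


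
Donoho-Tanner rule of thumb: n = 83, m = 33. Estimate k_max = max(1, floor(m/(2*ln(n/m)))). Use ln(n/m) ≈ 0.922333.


n/m = 83/33.
ln(n/m) ≈ 0.922333.
2*ln(n/m) ≈ 1.844666.
m/(2*ln(n/m)) ≈ 33/1.844666 ≈ 17.8894.
floor = 17.
k_max = max(1, 17) = 17.

17


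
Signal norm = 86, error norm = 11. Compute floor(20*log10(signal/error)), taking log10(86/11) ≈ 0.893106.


||x||/||e|| = 86/11.
log10(86/11) ≈ 0.893106.
20*log10(||x||/||e||) ≈ 20*0.893106 = 17.86212.
floor(17.86212) = 17.

17


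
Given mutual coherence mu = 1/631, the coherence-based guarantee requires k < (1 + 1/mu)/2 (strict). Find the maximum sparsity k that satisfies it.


1/mu = 631.
1 + 1/mu = 632.
(1 + 1/mu)/2 = 316 is an integer and the inequality is strict, so k_max = 316 - 1 = 315.

315


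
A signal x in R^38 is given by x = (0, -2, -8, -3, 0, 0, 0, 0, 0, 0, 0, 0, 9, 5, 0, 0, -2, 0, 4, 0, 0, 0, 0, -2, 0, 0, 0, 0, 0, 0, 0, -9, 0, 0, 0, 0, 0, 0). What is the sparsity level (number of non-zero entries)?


Non-zero positions: [1, 2, 3, 12, 13, 16, 18, 23, 31].
Sparsity = 9.

9


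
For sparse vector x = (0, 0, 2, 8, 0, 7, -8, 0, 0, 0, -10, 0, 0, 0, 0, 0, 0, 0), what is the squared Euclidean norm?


Non-zero entries: [(2, 2), (3, 8), (5, 7), (6, -8), (10, -10)]
Squares: [4, 64, 49, 64, 100]
||x||_2^2 = sum = 281.

281


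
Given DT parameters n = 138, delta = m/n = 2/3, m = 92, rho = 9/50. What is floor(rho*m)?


m = 2/3*138 = 92.
rho = 9/50.
rho*m = 9/50*92 = 16.56.
k = floor(16.56) = 16.

16


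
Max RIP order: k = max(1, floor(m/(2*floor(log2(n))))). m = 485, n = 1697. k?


floor(log2(1697)) = 10.
2*10 = 20.
m/(2*floor(log2(n))) = 485/20 ≈ 24.25.
floor = 24.
k = max(1, 24) = 24.

24


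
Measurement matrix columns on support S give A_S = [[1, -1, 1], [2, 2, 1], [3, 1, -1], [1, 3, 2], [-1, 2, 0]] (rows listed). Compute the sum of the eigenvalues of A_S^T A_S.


Sum of eigenvalues of A_S^T A_S = trace(A_S^T A_S) = sum of squared column norms of A_S.
A_S^T A_S diagonal: [16, 19, 7].
trace = 16 + 19 + 7 = 42.

42


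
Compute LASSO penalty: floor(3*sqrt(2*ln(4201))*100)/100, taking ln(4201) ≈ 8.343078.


ln(4201) ≈ 8.343078.
2*ln(n) ≈ 16.686156.
sqrt(2*ln(n)) ≈ sqrt(16.686156) ≈ 4.084869.
lambda ≈ 3*4.084869 = 12.254607.
floor(lambda*100)/100 = 12.25.

12.25


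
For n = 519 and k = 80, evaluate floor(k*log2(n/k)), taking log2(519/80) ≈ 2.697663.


log2(n/k) = log2(519/80) ≈ 2.697663.
k*log2(n/k) ≈ 80*2.697663 = 215.81304.
floor(215.81304) = 215.

215


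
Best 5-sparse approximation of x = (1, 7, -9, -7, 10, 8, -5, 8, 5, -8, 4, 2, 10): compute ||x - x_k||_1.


Sorted |x_i| descending: [10, 10, 9, 8, 8, 8, 7, 7, 5, 5, 4, 2, 1]
Keep top 5: [10, 10, 9, 8, 8]
Tail entries: [8, 7, 7, 5, 5, 4, 2, 1]
L1 error = sum of tail = 39.

39


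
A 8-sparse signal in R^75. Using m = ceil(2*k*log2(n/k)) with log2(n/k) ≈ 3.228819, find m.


log2(n/k) = log2(75/8) ≈ 3.228819.
2*k*log2(n/k) ≈ 2*8*3.228819 = 51.661104.
m = ceil(51.661104) = 52.

52


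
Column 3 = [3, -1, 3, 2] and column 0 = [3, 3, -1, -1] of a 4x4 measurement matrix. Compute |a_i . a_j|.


Inner product: 3*3 + -1*3 + 3*-1 + 2*-1
Products: [9, -3, -3, -2]
Sum = 1.
|dot| = 1.

1


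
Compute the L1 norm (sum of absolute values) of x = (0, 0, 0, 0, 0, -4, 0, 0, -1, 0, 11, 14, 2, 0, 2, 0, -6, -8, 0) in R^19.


Non-zero entries: [(5, -4), (8, -1), (10, 11), (11, 14), (12, 2), (14, 2), (16, -6), (17, -8)]
Absolute values: [4, 1, 11, 14, 2, 2, 6, 8]
||x||_1 = sum = 48.

48


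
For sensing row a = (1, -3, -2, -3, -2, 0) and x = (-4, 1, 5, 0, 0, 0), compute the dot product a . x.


Non-zero terms: ['1*-4', '-3*1', '-2*5']
Products: [-4, -3, -10]
y = sum = -17.

-17


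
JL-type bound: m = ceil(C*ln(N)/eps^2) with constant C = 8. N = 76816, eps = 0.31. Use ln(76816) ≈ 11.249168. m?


ln(76816) ≈ 11.249168.
eps^2 = 0.31^2 = 0.0961.
C*ln(N)/eps^2 ≈ 8*11.249168/0.0961 ≈ 936.4552.
m = ceil(936.4552) = 937.

937


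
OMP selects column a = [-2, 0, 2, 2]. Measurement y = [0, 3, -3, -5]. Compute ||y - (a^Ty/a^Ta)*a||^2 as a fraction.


a^T a = 12.
a^T y = -16.
coeff = -16/12 = -4/3.
||r||^2 = 65/3.

65/3


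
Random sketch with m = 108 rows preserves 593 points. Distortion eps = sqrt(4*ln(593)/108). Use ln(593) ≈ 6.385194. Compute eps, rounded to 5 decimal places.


ln(593) ≈ 6.385194.
4*ln(N)/m ≈ 4*6.385194/108 ≈ 0.23648867.
eps = sqrt(0.23648867) ≈ 0.486301 ≈ 0.48630.

0.48630


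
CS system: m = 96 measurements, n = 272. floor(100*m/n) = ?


100*m/n = 100*96/272 ≈ 35.2941.
floor = 35.

35


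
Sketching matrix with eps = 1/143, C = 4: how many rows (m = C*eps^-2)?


1/eps = 143.
(1/eps)^2 = 20449.
m = 4*20449 = 81796.

81796


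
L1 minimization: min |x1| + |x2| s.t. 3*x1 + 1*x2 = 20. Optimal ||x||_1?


Axis intercepts:
  x1 = 20/3, x2 = 0: L1 = 20/3
  x1 = 0, x2 = 20: L1 = 20
x* = (20/3, 0)
||x*||_1 = 20/3.

20/3


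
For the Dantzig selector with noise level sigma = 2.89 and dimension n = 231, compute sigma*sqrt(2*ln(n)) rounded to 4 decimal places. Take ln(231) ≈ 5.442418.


ln(231) ≈ 5.442418.
2*ln(n) ≈ 10.884836.
sqrt(2*ln(n)) ≈ sqrt(10.884836) ≈ 3.299217.
threshold ≈ 2.89*3.299217 = 9.53473713 ≈ 9.5347.

9.5347


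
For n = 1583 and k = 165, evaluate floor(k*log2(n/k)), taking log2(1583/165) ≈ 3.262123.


log2(n/k) = log2(1583/165) ≈ 3.262123.
k*log2(n/k) ≈ 165*3.262123 = 538.250295.
floor(538.250295) = 538.

538


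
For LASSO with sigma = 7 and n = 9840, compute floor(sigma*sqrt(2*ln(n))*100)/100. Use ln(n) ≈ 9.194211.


ln(9840) ≈ 9.194211.
2*ln(n) ≈ 18.388422.
sqrt(2*ln(n)) ≈ sqrt(18.388422) ≈ 4.288172.
lambda ≈ 7*4.288172 = 30.017204.
floor(lambda*100)/100 = 30.01.

30.01


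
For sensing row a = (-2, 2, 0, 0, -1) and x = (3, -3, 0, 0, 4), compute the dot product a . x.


Non-zero terms: ['-2*3', '2*-3', '-1*4']
Products: [-6, -6, -4]
y = sum = -16.

-16


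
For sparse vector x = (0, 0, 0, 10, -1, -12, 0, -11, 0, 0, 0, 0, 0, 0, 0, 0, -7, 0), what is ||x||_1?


Non-zero entries: [(3, 10), (4, -1), (5, -12), (7, -11), (16, -7)]
Absolute values: [10, 1, 12, 11, 7]
||x||_1 = sum = 41.

41


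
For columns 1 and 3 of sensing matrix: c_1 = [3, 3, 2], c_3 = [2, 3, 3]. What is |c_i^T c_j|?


Inner product: 3*2 + 3*3 + 2*3
Products: [6, 9, 6]
Sum = 21.
|dot| = 21.

21


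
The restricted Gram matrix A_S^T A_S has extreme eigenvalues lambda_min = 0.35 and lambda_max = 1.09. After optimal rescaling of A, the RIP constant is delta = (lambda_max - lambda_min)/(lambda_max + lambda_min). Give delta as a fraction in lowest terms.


lambda_max - lambda_min = 1.09 - 0.35 = 0.74.
lambda_max + lambda_min = 1.09 + 0.35 = 1.44.
delta = 0.74/1.44 = 74/144 = 37/72.

37/72


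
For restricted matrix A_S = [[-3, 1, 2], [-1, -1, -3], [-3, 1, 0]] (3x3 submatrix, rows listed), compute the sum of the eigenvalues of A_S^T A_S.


Sum of eigenvalues of A_S^T A_S = trace(A_S^T A_S) = sum of squared column norms of A_S.
A_S^T A_S diagonal: [19, 3, 13].
trace = 19 + 3 + 13 = 35.

35


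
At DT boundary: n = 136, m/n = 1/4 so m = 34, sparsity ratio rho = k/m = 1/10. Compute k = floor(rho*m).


m = 1/4*136 = 34.
rho = 1/10.
rho*m = 1/10*34 = 3.4.
k = floor(3.4) = 3.

3


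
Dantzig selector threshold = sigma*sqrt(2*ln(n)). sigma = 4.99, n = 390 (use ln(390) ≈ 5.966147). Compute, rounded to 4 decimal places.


ln(390) ≈ 5.966147.
2*ln(n) ≈ 11.932294.
sqrt(2*ln(n)) ≈ sqrt(11.932294) ≈ 3.454315.
threshold ≈ 4.99*3.454315 = 17.23703185 ≈ 17.2370.

17.2370


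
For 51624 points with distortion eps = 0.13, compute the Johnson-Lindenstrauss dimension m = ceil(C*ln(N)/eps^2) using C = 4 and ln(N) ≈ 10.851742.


ln(51624) ≈ 10.851742.
eps^2 = 0.13^2 = 0.0169.
C*ln(N)/eps^2 ≈ 4*10.851742/0.0169 ≈ 2568.4596.
m = ceil(2568.4596) = 2569.

2569


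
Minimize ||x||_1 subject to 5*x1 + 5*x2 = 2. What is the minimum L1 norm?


Axis intercepts:
  x1 = 2/5, x2 = 0: L1 = 2/5
  x1 = 0, x2 = 2/5: L1 = 2/5
x* = (2/5, 0)
||x*||_1 = 2/5.

2/5


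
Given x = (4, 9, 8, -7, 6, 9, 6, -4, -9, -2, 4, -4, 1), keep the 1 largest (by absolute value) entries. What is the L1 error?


Sorted |x_i| descending: [9, 9, 9, 8, 7, 6, 6, 4, 4, 4, 4, 2, 1]
Keep top 1: [9]
Tail entries: [9, 9, 8, 7, 6, 6, 4, 4, 4, 4, 2, 1]
L1 error = sum of tail = 64.

64


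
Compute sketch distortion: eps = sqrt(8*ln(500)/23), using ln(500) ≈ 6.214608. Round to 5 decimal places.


ln(500) ≈ 6.214608.
8*ln(N)/m ≈ 8*6.214608/23 ≈ 2.16160278.
eps = sqrt(2.16160278) ≈ 1.470239 ≈ 1.47024.

1.47024


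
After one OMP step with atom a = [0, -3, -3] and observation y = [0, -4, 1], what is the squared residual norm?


a^T a = 18.
a^T y = 9.
coeff = 9/18 = 1/2.
||r||^2 = 25/2.

25/2


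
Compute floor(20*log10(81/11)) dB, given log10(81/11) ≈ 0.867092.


||x||/||e|| = 81/11.
log10(81/11) ≈ 0.867092.
20*log10(||x||/||e||) ≈ 20*0.867092 = 17.34184.
floor(17.34184) = 17.

17


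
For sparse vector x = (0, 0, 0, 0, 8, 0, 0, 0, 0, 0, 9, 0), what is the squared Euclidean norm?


Non-zero entries: [(4, 8), (10, 9)]
Squares: [64, 81]
||x||_2^2 = sum = 145.

145


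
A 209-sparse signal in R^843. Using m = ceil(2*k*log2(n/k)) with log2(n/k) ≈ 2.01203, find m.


log2(n/k) = log2(843/209) ≈ 2.01203.
2*k*log2(n/k) ≈ 2*209*2.01203 = 841.02854.
m = ceil(841.02854) = 842.

842


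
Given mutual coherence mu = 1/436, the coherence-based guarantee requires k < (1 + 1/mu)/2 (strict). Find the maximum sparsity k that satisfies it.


1/mu = 436.
1 + 1/mu = 437.
(1 + 1/mu)/2 = 218.5 is not an integer, so k_max = floor(218.5) = 218.

218


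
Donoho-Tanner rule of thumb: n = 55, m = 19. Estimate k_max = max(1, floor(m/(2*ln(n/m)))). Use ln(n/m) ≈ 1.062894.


n/m = 55/19.
ln(n/m) ≈ 1.062894.
2*ln(n/m) ≈ 2.125788.
m/(2*ln(n/m)) ≈ 19/2.125788 ≈ 8.9379.
floor = 8.
k_max = max(1, 8) = 8.

8


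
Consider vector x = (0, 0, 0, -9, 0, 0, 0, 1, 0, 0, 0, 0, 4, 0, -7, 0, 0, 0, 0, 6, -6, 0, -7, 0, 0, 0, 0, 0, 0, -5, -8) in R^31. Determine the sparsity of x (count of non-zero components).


Non-zero positions: [3, 7, 12, 14, 19, 20, 22, 29, 30].
Sparsity = 9.

9


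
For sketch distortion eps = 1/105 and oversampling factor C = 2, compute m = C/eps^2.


1/eps = 105.
(1/eps)^2 = 11025.
m = 2*11025 = 22050.

22050


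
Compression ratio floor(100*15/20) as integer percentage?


100*m/n = 100*15/20 ≈ 75.0.
floor = 75.

75


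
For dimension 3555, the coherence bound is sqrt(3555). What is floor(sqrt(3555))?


59^2 = 3481 <= 3555 < 3600 = 60^2, so 59 <= sqrt(3555) < 60.
floor(sqrt(3555)) = 59.

59


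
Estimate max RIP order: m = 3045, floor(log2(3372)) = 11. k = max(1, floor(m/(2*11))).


floor(log2(3372)) = 11.
2*11 = 22.
m/(2*floor(log2(n))) = 3045/22 ≈ 138.4091.
floor = 138.
k = max(1, 138) = 138.

138


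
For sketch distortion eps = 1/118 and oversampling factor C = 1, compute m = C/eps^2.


1/eps = 118.
(1/eps)^2 = 13924.
m = 1*13924 = 13924.

13924


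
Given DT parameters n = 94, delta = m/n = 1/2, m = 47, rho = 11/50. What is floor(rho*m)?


m = 1/2*94 = 47.
rho = 11/50.
rho*m = 11/50*47 = 10.34.
k = floor(10.34) = 10.

10


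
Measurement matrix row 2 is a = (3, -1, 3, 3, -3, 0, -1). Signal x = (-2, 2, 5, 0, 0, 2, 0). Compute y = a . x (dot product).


Non-zero terms: ['3*-2', '-1*2', '3*5', '0*2']
Products: [-6, -2, 15, 0]
y = sum = 7.

7


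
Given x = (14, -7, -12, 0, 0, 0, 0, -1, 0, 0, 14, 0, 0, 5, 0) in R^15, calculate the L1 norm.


Non-zero entries: [(0, 14), (1, -7), (2, -12), (7, -1), (10, 14), (13, 5)]
Absolute values: [14, 7, 12, 1, 14, 5]
||x||_1 = sum = 53.

53


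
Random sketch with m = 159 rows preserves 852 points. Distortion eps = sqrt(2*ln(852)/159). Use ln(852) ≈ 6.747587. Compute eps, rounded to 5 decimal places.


ln(852) ≈ 6.747587.
2*ln(N)/m ≈ 2*6.747587/159 ≈ 0.08487531.
eps = sqrt(0.08487531) ≈ 0.2913337 ≈ 0.29133.

0.29133


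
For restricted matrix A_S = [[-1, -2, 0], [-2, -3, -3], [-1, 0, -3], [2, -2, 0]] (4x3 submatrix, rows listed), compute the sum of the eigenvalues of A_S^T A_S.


Sum of eigenvalues of A_S^T A_S = trace(A_S^T A_S) = sum of squared column norms of A_S.
A_S^T A_S diagonal: [10, 17, 18].
trace = 10 + 17 + 18 = 45.

45


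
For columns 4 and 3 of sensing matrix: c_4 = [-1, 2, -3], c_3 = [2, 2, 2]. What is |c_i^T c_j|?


Inner product: -1*2 + 2*2 + -3*2
Products: [-2, 4, -6]
Sum = -4.
|dot| = 4.

4


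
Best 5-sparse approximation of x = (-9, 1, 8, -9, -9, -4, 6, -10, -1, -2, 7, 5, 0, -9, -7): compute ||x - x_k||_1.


Sorted |x_i| descending: [10, 9, 9, 9, 9, 8, 7, 7, 6, 5, 4, 2, 1, 1, 0]
Keep top 5: [10, 9, 9, 9, 9]
Tail entries: [8, 7, 7, 6, 5, 4, 2, 1, 1, 0]
L1 error = sum of tail = 41.

41


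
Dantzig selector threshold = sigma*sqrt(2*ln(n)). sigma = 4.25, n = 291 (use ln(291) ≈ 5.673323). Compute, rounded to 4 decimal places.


ln(291) ≈ 5.673323.
2*ln(n) ≈ 11.346646.
sqrt(2*ln(n)) ≈ sqrt(11.346646) ≈ 3.368478.
threshold ≈ 4.25*3.368478 = 14.3160315 ≈ 14.3160.

14.3160


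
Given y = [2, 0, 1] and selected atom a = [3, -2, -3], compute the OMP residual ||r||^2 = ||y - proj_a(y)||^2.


a^T a = 22.
a^T y = 3.
coeff = 3/22 = 3/22.
||r||^2 = 101/22.

101/22


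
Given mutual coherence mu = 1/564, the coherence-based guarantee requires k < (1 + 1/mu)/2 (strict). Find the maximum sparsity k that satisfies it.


1/mu = 564.
1 + 1/mu = 565.
(1 + 1/mu)/2 = 282.5 is not an integer, so k_max = floor(282.5) = 282.

282


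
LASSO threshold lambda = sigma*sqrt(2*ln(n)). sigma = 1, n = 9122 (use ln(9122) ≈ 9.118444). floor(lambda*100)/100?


ln(9122) ≈ 9.118444.
2*ln(n) ≈ 18.236888.
sqrt(2*ln(n)) ≈ sqrt(18.236888) ≈ 4.270467.
lambda ≈ 1*4.270467 = 4.270467.
floor(lambda*100)/100 = 4.27.

4.27


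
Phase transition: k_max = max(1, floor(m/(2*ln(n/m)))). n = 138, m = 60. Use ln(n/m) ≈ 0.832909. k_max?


n/m = 138/60 = 23/10.
ln(n/m) ≈ 0.832909.
2*ln(n/m) ≈ 1.665818.
m/(2*ln(n/m)) ≈ 60/1.665818 ≈ 36.0183.
floor = 36.
k_max = max(1, 36) = 36.

36


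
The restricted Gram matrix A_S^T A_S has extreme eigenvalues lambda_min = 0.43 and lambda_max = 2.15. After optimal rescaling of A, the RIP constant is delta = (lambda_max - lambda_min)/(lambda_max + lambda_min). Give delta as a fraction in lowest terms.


lambda_max - lambda_min = 2.15 - 0.43 = 1.72.
lambda_max + lambda_min = 2.15 + 0.43 = 2.58.
delta = 1.72/2.58 = 172/258 = 2/3.

2/3


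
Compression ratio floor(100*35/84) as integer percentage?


100*m/n = 100*35/84 ≈ 41.6667.
floor = 41.

41


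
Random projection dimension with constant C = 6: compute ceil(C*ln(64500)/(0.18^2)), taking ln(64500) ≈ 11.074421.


ln(64500) ≈ 11.074421.
eps^2 = 0.18^2 = 0.0324.
C*ln(N)/eps^2 ≈ 6*11.074421/0.0324 ≈ 2050.8187.
m = ceil(2050.8187) = 2051.

2051


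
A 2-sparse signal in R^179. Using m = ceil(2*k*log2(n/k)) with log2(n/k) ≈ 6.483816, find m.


log2(n/k) = log2(179/2) ≈ 6.483816.
2*k*log2(n/k) ≈ 2*2*6.483816 = 25.935264.
m = ceil(25.935264) = 26.

26


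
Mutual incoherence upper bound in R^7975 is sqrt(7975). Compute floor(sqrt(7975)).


89^2 = 7921 <= 7975 < 8100 = 90^2, so 89 <= sqrt(7975) < 90.
floor(sqrt(7975)) = 89.

89


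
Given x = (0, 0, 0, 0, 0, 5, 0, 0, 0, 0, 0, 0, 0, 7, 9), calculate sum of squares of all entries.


Non-zero entries: [(5, 5), (13, 7), (14, 9)]
Squares: [25, 49, 81]
||x||_2^2 = sum = 155.

155


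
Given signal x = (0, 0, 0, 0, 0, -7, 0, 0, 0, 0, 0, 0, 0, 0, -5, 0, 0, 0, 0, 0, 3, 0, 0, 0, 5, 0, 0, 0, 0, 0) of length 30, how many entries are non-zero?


Non-zero positions: [5, 14, 20, 24].
Sparsity = 4.

4


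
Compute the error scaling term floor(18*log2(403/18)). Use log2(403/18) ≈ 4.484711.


log2(n/k) = log2(403/18) ≈ 4.484711.
k*log2(n/k) ≈ 18*4.484711 = 80.724798.
floor(80.724798) = 80.

80


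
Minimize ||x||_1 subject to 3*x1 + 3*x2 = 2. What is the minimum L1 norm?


Axis intercepts:
  x1 = 2/3, x2 = 0: L1 = 2/3
  x1 = 0, x2 = 2/3: L1 = 2/3
x* = (2/3, 0)
||x*||_1 = 2/3.

2/3


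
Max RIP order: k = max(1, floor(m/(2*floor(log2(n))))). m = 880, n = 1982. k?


floor(log2(1982)) = 10.
2*10 = 20.
m/(2*floor(log2(n))) = 880/20 ≈ 44.0.
floor = 44.
k = max(1, 44) = 44.

44


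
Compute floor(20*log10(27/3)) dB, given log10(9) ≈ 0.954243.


||x||/||e|| = 27/3 = 9.
log10(9) ≈ 0.954243.
20*log10(||x||/||e||) ≈ 20*0.954243 = 19.08486.
floor(19.08486) = 19.

19


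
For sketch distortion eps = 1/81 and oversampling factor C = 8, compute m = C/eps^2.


1/eps = 81.
(1/eps)^2 = 6561.
m = 8*6561 = 52488.

52488


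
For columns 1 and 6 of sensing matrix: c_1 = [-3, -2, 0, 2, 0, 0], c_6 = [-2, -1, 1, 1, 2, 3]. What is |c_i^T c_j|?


Inner product: -3*-2 + -2*-1 + 0*1 + 2*1 + 0*2 + 0*3
Products: [6, 2, 0, 2, 0, 0]
Sum = 10.
|dot| = 10.

10


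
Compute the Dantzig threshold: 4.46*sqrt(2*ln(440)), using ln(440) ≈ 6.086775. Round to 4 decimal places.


ln(440) ≈ 6.086775.
2*ln(n) ≈ 12.17355.
sqrt(2*ln(n)) ≈ sqrt(12.17355) ≈ 3.489061.
threshold ≈ 4.46*3.489061 = 15.56121206 ≈ 15.5612.

15.5612


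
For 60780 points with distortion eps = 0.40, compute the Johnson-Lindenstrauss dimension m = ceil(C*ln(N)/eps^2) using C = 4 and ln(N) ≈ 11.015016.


ln(60780) ≈ 11.015016.
eps^2 = 0.40^2 = 0.16.
C*ln(N)/eps^2 ≈ 4*11.015016/0.16 ≈ 275.3754.
m = ceil(275.3754) = 276.

276


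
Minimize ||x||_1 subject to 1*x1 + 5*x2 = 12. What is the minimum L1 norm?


Axis intercepts:
  x1 = 12, x2 = 0: L1 = 12
  x1 = 0, x2 = 12/5: L1 = 12/5
x* = (0, 12/5)
||x*||_1 = 12/5.

12/5


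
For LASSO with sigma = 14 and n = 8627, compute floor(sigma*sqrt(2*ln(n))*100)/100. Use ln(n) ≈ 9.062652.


ln(8627) ≈ 9.062652.
2*ln(n) ≈ 18.125304.
sqrt(2*ln(n)) ≈ sqrt(18.125304) ≈ 4.257382.
lambda ≈ 14*4.257382 = 59.603348.
floor(lambda*100)/100 = 59.60.

59.60


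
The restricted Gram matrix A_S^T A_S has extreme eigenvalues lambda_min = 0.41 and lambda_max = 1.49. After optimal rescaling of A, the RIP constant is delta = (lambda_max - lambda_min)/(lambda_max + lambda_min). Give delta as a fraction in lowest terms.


lambda_max - lambda_min = 1.49 - 0.41 = 1.08.
lambda_max + lambda_min = 1.49 + 0.41 = 1.90.
delta = 1.08/1.90 = 108/190 = 54/95.

54/95


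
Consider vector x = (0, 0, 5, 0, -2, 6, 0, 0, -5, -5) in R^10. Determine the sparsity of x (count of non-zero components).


Non-zero positions: [2, 4, 5, 8, 9].
Sparsity = 5.

5


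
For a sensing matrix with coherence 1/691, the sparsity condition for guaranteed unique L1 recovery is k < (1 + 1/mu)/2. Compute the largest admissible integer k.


1/mu = 691.
1 + 1/mu = 692.
(1 + 1/mu)/2 = 346 is an integer and the inequality is strict, so k_max = 346 - 1 = 345.

345


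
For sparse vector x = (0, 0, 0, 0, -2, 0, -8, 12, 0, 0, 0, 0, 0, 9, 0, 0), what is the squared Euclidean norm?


Non-zero entries: [(4, -2), (6, -8), (7, 12), (13, 9)]
Squares: [4, 64, 144, 81]
||x||_2^2 = sum = 293.

293


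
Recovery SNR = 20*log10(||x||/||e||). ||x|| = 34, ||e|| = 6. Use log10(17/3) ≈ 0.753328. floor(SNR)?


||x||/||e|| = 34/6 = 17/3.
log10(17/3) ≈ 0.753328.
20*log10(||x||/||e||) ≈ 20*0.753328 = 15.06656.
floor(15.06656) = 15.

15


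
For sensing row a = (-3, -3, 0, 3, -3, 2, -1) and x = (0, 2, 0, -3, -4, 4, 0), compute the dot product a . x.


Non-zero terms: ['-3*2', '3*-3', '-3*-4', '2*4']
Products: [-6, -9, 12, 8]
y = sum = 5.

5


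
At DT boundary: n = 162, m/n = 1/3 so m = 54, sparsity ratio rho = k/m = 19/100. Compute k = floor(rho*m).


m = 1/3*162 = 54.
rho = 19/100.
rho*m = 19/100*54 = 10.26.
k = floor(10.26) = 10.

10


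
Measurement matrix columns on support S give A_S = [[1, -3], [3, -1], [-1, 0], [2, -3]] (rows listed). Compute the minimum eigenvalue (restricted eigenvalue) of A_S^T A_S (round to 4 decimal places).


A_S^T A_S = [[15, -12], [-12, 19]].
trace = 34.
det = 141.
disc = trace^2 - 4*det = 1156 - 4*141 = 592.
sqrt(592) ≈ 24.331050.
lam_min = (34 - sqrt(592))/2 ≈ (34 - 24.331050)/2 = 4.834475 ≈ 4.8345.

4.8345


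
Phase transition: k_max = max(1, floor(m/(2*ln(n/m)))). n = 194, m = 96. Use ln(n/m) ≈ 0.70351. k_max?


n/m = 194/96 = 97/48.
ln(n/m) ≈ 0.70351.
2*ln(n/m) ≈ 1.40702.
m/(2*ln(n/m)) ≈ 96/1.40702 ≈ 68.2293.
floor = 68.
k_max = max(1, 68) = 68.

68


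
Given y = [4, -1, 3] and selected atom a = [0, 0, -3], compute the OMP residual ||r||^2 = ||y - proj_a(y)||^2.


a^T a = 9.
a^T y = -9.
coeff = -9/9 = -1.
||r||^2 = 17.

17


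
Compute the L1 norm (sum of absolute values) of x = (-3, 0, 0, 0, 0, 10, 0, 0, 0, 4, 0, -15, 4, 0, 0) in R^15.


Non-zero entries: [(0, -3), (5, 10), (9, 4), (11, -15), (12, 4)]
Absolute values: [3, 10, 4, 15, 4]
||x||_1 = sum = 36.

36


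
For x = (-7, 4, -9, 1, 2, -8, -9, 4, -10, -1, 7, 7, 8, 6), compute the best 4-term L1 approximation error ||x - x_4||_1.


Sorted |x_i| descending: [10, 9, 9, 8, 8, 7, 7, 7, 6, 4, 4, 2, 1, 1]
Keep top 4: [10, 9, 9, 8]
Tail entries: [8, 7, 7, 7, 6, 4, 4, 2, 1, 1]
L1 error = sum of tail = 47.

47


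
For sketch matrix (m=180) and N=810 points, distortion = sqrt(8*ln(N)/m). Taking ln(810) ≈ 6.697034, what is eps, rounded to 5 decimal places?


ln(810) ≈ 6.697034.
8*ln(N)/m ≈ 8*6.697034/180 ≈ 0.29764596.
eps = sqrt(0.29764596) ≈ 0.5455694 ≈ 0.54557.

0.54557


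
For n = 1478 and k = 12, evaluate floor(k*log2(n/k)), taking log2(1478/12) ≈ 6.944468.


log2(n/k) = log2(1478/12) ≈ 6.944468.
k*log2(n/k) ≈ 12*6.944468 = 83.333616.
floor(83.333616) = 83.

83


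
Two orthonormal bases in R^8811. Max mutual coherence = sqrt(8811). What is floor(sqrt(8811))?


93^2 = 8649 <= 8811 < 8836 = 94^2, so 93 <= sqrt(8811) < 94.
floor(sqrt(8811)) = 93.

93


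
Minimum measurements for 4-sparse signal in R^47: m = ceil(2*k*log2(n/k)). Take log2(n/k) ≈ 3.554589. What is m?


log2(n/k) = log2(47/4) ≈ 3.554589.
2*k*log2(n/k) ≈ 2*4*3.554589 = 28.436712.
m = ceil(28.436712) = 29.

29


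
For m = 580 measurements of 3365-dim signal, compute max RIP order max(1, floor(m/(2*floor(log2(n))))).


floor(log2(3365)) = 11.
2*11 = 22.
m/(2*floor(log2(n))) = 580/22 ≈ 26.3636.
floor = 26.
k = max(1, 26) = 26.

26


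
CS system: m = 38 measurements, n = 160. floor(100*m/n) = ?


100*m/n = 100*38/160 ≈ 23.75.
floor = 23.

23


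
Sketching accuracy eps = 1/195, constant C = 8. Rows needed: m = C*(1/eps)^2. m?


1/eps = 195.
(1/eps)^2 = 38025.
m = 8*38025 = 304200.

304200


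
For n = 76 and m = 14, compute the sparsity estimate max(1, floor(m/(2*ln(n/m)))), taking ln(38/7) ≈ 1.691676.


n/m = 76/14 = 38/7.
ln(n/m) ≈ 1.691676.
2*ln(n/m) ≈ 3.383352.
m/(2*ln(n/m)) ≈ 14/3.383352 ≈ 4.1379.
floor = 4.
k_max = max(1, 4) = 4.

4


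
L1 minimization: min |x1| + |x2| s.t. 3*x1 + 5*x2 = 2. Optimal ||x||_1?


Axis intercepts:
  x1 = 2/3, x2 = 0: L1 = 2/3
  x1 = 0, x2 = 2/5: L1 = 2/5
x* = (0, 2/5)
||x*||_1 = 2/5.

2/5


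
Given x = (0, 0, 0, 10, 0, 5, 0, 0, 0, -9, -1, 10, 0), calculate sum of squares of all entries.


Non-zero entries: [(3, 10), (5, 5), (9, -9), (10, -1), (11, 10)]
Squares: [100, 25, 81, 1, 100]
||x||_2^2 = sum = 307.

307


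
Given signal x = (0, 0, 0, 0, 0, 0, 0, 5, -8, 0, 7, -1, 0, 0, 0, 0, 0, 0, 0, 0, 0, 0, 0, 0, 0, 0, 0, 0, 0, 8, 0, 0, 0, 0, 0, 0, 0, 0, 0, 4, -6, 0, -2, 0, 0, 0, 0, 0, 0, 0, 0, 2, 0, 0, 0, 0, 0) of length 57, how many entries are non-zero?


Non-zero positions: [7, 8, 10, 11, 29, 39, 40, 42, 51].
Sparsity = 9.

9


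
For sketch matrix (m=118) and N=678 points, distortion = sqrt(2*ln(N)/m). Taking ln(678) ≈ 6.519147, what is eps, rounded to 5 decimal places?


ln(678) ≈ 6.519147.
2*ln(N)/m ≈ 2*6.519147/118 ≈ 0.11049402.
eps = sqrt(0.11049402) ≈ 0.3324064 ≈ 0.33241.

0.33241


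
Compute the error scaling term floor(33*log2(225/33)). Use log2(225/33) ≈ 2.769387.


log2(n/k) = log2(225/33) ≈ 2.769387.
k*log2(n/k) ≈ 33*2.769387 = 91.389771.
floor(91.389771) = 91.

91


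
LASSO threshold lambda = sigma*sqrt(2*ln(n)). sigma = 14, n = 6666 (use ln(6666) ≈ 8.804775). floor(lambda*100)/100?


ln(6666) ≈ 8.804775.
2*ln(n) ≈ 17.60955.
sqrt(2*ln(n)) ≈ sqrt(17.60955) ≈ 4.196373.
lambda ≈ 14*4.196373 = 58.749222.
floor(lambda*100)/100 = 58.74.

58.74
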